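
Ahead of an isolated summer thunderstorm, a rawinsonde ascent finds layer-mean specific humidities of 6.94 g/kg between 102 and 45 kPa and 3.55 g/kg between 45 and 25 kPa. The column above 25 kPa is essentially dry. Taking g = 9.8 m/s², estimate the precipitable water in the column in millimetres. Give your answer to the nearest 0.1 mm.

Precipitable water is the column-integrated vapour mass per unit area: PW = (1/g) Σ q̄ Δp, with q in kg/kg and Δp in Pa (1 kg/m² of water = 1 mm).
Layer 102–45 kPa: Δp = 570 hPa = 57000 Pa, q̄ = 0.00694 kg/kg → 0.00694 × 57000 / 9.8 = 40.37 mm
Layer 45–25 kPa: Δp = 200 hPa = 20000 Pa, q̄ = 0.00355 kg/kg → 0.00355 × 20000 / 9.8 = 7.24 mm
PW = 40.37 + 7.24 = 47.61 ≈ 47.6 mm.

PW ≈ 47.6 mm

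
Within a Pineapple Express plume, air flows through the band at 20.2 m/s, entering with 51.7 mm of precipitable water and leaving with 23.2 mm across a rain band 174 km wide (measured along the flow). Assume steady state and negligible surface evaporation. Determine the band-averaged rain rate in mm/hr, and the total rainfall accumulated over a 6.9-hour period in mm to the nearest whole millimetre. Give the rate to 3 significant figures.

R ≈ 11.9 mm/hr; total ≈ 82 mm

Column moisture flux per unit crosswind length is F = V × PW.
Inflow: F_in = 20.2 × 51.7 = 1044.34 mm·m/s
Outflow: F_out = 20.2 × 23.2 = 468.64 mm·m/s
Steady-state rate R = (F_in − F_out)/L = (1044.34 − 468.64) / 174000 m = 3.309e-03 mm/s.
R = 3.309e-03 × 3600 = 11.9 mm/hr.
Over 6.9 h: total = 11.9 × 6.9 = 82.11 ≈ 82 mm.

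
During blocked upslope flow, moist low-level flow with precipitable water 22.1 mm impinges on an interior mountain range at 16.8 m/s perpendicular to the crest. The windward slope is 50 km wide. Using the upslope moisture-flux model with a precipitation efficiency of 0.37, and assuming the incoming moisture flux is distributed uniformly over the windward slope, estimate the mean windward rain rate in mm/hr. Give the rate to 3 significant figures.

R ≈ 9.89 mm/hr

Incoming column moisture flux per unit ridge length: F = V × PW = 16.8 × 22.1 = 371.28 mm·m/s.
Spread over the 50 km slope with efficiency ε = 0.37: R = ε·F/W = 0.37 × 371.28 / 50000 m = 2.747e-03 mm/s.
R = 2.747e-03 × 3600 = 9.89 mm/hr.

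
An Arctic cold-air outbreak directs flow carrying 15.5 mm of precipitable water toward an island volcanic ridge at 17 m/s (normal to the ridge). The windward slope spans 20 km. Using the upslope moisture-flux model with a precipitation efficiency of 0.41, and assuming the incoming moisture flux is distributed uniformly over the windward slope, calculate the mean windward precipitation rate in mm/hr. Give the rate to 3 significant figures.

Incoming column moisture flux per unit ridge length: F = V × PW = 17 × 15.5 = 263.5 mm·m/s.
Spread over the 20 km slope with efficiency ε = 0.41: R = ε·F/W = 0.41 × 263.5 / 20000 m = 5.402e-03 mm/s.
R = 5.402e-03 × 3600 = 19.4 mm/hr.

R ≈ 19.4 mm/hr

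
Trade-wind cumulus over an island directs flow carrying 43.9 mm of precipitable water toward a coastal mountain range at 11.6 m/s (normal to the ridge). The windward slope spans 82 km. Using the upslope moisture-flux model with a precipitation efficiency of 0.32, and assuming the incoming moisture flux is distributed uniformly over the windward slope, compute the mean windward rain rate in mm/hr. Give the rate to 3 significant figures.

Incoming column moisture flux per unit ridge length: F = V × PW = 11.6 × 43.9 = 509.24 mm·m/s.
Spread over the 82 km slope with efficiency ε = 0.32: R = ε·F/W = 0.32 × 509.24 / 82000 m = 1.987e-03 mm/s.
R = 1.987e-03 × 3600 = 7.15 mm/hr.

R ≈ 7.15 mm/hr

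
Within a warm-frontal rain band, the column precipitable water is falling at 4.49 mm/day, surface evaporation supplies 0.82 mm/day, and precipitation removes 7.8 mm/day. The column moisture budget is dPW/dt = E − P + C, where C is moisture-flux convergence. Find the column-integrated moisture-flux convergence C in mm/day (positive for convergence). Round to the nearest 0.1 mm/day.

dPW/dt = -4.49 mm/day.
C = dPW/dt − E + P = (-4.49) − 0.82 + 7.8 = 2.5 mm/day.

C ≈ 2.5 mm/day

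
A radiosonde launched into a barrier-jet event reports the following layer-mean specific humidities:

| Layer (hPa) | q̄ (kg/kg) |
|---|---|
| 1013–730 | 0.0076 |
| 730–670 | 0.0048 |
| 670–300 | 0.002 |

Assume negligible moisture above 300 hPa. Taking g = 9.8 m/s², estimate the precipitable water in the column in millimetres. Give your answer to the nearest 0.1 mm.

Precipitable water is the column-integrated vapour mass per unit area: PW = (1/g) Σ q̄ Δp, with q in kg/kg and Δp in Pa (1 kg/m² of water = 1 mm).
Layer 1013–730 hPa: Δp = 283 hPa = 28300 Pa, q̄ = 0.0076 kg/kg → 0.0076 × 28300 / 9.8 = 21.95 mm
Layer 730–670 hPa: Δp = 60 hPa = 6000 Pa, q̄ = 0.0048 kg/kg → 0.0048 × 6000 / 9.8 = 2.94 mm
Layer 670–300 hPa: Δp = 370 hPa = 37000 Pa, q̄ = 0.002 kg/kg → 0.002 × 37000 / 9.8 = 7.55 mm
PW = 21.95 + 2.94 + 7.55 = 32.44 ≈ 32.4 mm.

PW ≈ 32.4 mm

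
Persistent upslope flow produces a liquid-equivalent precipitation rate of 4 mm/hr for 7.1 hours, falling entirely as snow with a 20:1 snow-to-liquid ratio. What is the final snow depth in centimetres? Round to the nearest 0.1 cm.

snow depth ≈ 56.8 cm

Liquid-equivalent depth = 4 × 7.1 = 28.4 mm.
Snow depth = 28.4 mm × 20 = 568 mm = 56.8 cm.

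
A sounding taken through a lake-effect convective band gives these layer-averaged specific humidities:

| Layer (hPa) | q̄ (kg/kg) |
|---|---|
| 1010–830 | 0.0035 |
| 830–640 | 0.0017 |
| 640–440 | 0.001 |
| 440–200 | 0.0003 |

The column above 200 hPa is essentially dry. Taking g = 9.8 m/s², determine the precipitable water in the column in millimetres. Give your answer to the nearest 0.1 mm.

PW ≈ 12.5 mm

Precipitable water is the column-integrated vapour mass per unit area: PW = (1/g) Σ q̄ Δp, with q in kg/kg and Δp in Pa (1 kg/m² of water = 1 mm).
Layer 1010–830 hPa: Δp = 180 hPa = 18000 Pa, q̄ = 0.0035 kg/kg → 0.0035 × 18000 / 9.8 = 6.43 mm
Layer 830–640 hPa: Δp = 190 hPa = 19000 Pa, q̄ = 0.0017 kg/kg → 0.0017 × 19000 / 9.8 = 3.30 mm
Layer 640–440 hPa: Δp = 200 hPa = 20000 Pa, q̄ = 0.001 kg/kg → 0.001 × 20000 / 9.8 = 2.04 mm
Layer 440–200 hPa: Δp = 240 hPa = 24000 Pa, q̄ = 0.0003 kg/kg → 0.0003 × 24000 / 9.8 = 0.73 mm
PW = 6.43 + 3.30 + 2.04 + 0.73 = 12.50 ≈ 12.5 mm.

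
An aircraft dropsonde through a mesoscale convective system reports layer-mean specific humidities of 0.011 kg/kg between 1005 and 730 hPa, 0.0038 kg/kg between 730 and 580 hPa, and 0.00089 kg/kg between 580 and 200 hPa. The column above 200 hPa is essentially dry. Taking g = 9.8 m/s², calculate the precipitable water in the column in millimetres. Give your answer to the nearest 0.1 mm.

PW ≈ 40.1 mm

Precipitable water is the column-integrated vapour mass per unit area: PW = (1/g) Σ q̄ Δp, with q in kg/kg and Δp in Pa (1 kg/m² of water = 1 mm).
Layer 1005–730 hPa: Δp = 275 hPa = 27500 Pa, q̄ = 0.011 kg/kg → 0.011 × 27500 / 9.8 = 30.87 mm
Layer 730–580 hPa: Δp = 150 hPa = 15000 Pa, q̄ = 0.0038 kg/kg → 0.0038 × 15000 / 9.8 = 5.82 mm
Layer 580–200 hPa: Δp = 380 hPa = 38000 Pa, q̄ = 0.00089 kg/kg → 0.00089 × 38000 / 9.8 = 3.45 mm
PW = 30.87 + 5.82 + 3.45 = 40.14 ≈ 40.1 mm.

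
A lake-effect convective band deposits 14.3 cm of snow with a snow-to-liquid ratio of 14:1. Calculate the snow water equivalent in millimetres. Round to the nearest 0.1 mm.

SWE = snow depth / ratio = 14.3 cm / 14 = 1.021 cm = 10.2 mm.

SWE ≈ 10.2 mm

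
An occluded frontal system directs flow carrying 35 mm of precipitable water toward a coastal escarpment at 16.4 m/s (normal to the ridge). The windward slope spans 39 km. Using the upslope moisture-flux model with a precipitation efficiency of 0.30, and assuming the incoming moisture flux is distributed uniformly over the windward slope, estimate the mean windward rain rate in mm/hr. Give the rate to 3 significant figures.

Incoming column moisture flux per unit ridge length: F = V × PW = 16.4 × 35 = 574 mm·m/s.
Spread over the 39 km slope with efficiency ε = 0.30: R = ε·F/W = 0.30 × 574 / 39000 m = 4.415e-03 mm/s.
R = 4.415e-03 × 3600 = 15.9 mm/hr.

R ≈ 15.9 mm/hr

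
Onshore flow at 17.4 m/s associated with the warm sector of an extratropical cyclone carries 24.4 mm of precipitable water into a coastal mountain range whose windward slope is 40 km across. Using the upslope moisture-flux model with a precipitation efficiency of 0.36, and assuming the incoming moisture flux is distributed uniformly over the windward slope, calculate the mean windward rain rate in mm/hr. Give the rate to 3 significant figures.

R ≈ 13.8 mm/hr

Incoming column moisture flux per unit ridge length: F = V × PW = 17.4 × 24.4 = 424.56 mm·m/s.
Spread over the 40 km slope with efficiency ε = 0.36: R = ε·F/W = 0.36 × 424.56 / 40000 m = 3.821e-03 mm/s.
R = 3.821e-03 × 3600 = 13.8 mm/hr.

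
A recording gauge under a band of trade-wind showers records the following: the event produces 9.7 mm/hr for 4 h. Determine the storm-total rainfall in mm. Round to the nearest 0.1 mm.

total ≈ 38.8 mm

Total = Σ Rᵢ Δtᵢ = 9.7 × 4
      = 38.8 = 38.8 mm.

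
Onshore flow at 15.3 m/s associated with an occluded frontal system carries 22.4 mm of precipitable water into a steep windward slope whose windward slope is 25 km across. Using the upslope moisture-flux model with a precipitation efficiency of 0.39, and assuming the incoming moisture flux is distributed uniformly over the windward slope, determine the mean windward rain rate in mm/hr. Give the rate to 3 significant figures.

Incoming column moisture flux per unit ridge length: F = V × PW = 15.3 × 22.4 = 342.72 mm·m/s.
Spread over the 25 km slope with efficiency ε = 0.39: R = ε·F/W = 0.39 × 342.72 / 25000 m = 5.346e-03 mm/s.
R = 5.346e-03 × 3600 = 19.2 mm/hr.

R ≈ 19.2 mm/hr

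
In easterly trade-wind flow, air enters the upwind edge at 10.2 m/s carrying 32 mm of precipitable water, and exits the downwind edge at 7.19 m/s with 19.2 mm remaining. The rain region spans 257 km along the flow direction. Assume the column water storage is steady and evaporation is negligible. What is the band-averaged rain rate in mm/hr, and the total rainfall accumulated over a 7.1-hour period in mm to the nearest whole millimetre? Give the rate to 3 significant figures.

Column moisture flux per unit crosswind length is F = V × PW.
Inflow: F_in = 10.2 × 32 = 326.4 mm·m/s
Outflow: F_out = 7.19 × 19.2 = 138.048 mm·m/s
Steady-state rate R = (F_in − F_out)/L = (326.4 − 138.048) / 257000 m = 7.329e-04 mm/s.
R = 7.329e-04 × 3600 = 2.64 mm/hr.
Over 7.1 h: total = 2.64 × 7.1 = 18.744 ≈ 19 mm.

R ≈ 2.64 mm/hr; total ≈ 19 mm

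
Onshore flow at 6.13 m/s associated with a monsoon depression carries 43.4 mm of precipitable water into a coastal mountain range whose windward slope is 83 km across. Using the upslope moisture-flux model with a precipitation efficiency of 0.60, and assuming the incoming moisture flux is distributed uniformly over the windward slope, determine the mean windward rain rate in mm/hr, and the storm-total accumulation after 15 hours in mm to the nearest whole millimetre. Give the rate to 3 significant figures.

Incoming column moisture flux per unit ridge length: F = V × PW = 6.13 × 43.4 = 266.042 mm·m/s.
Spread over the 83 km slope with efficiency ε = 0.60: R = ε·F/W = 0.60 × 266.042 / 83000 m = 1.923e-03 mm/s.
R = 1.923e-03 × 3600 = 6.92 mm/hr.
Over 15 h: total = 6.92 × 15 = 103.8 ≈ 104 mm.

R ≈ 6.92 mm/hr; total ≈ 104 mm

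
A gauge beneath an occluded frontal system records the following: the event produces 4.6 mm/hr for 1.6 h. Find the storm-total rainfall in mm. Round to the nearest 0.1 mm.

total ≈ 7.4 mm

Total = Σ Rᵢ Δtᵢ = 4.6 × 1.6
      = 7.36 = 7.4 mm.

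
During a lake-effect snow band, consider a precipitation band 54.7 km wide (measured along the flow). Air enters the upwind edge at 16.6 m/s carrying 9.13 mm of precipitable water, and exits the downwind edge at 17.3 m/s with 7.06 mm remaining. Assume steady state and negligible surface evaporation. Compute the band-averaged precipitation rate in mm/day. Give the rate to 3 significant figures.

Column moisture flux per unit crosswind length is F = V × PW.
Inflow: F_in = 16.6 × 9.13 = 151.558 mm·m/s
Outflow: F_out = 17.3 × 7.06 = 122.138 mm·m/s
Steady-state rate R = (F_in − F_out)/L = (151.558 − 122.138) / 54700 m = 5.378e-04 mm/s.
R = 5.378e-04 × 3600 × 24 = 46.5 mm/day.

R ≈ 46.5 mm/day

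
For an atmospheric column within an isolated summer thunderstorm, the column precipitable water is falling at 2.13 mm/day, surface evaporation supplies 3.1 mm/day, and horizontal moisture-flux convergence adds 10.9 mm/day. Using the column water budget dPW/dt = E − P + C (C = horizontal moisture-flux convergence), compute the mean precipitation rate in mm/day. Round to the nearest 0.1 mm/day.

dPW/dt = -2.13 mm/day.
P = E + C − dPW/dt = 3.1 + (10.9) − (-2.13) = 16.1 mm/day.

P ≈ 16.1 mm/day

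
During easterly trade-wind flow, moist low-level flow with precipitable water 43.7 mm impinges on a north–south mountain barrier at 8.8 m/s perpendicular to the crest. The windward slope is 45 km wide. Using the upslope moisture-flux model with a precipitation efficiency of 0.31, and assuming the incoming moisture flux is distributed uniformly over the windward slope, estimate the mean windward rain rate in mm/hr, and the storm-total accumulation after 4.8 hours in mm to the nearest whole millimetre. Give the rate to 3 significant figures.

Incoming column moisture flux per unit ridge length: F = V × PW = 8.8 × 43.7 = 384.56 mm·m/s.
Spread over the 45 km slope with efficiency ε = 0.31: R = ε·F/W = 0.31 × 384.56 / 45000 m = 2.649e-03 mm/s.
R = 2.649e-03 × 3600 = 9.54 mm/hr.
Over 4.8 h: total = 9.54 × 4.8 = 45.792 ≈ 46 mm.

R ≈ 9.54 mm/hr; total ≈ 46 mm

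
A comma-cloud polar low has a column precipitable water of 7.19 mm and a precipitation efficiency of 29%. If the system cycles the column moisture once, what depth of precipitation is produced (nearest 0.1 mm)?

Precipitation = ε × PW = 0.29 × 7.19 = 2.1 mm.

precipitation ≈ 2.1 mm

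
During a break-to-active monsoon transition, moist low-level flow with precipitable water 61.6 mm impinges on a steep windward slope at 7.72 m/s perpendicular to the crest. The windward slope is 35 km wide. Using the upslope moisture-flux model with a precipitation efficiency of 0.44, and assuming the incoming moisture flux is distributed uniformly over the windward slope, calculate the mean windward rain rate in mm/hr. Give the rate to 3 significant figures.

R ≈ 21.5 mm/hr

Incoming column moisture flux per unit ridge length: F = V × PW = 7.72 × 61.6 = 475.552 mm·m/s.
Spread over the 35 km slope with efficiency ε = 0.44: R = ε·F/W = 0.44 × 475.552 / 35000 m = 5.978e-03 mm/s.
R = 5.978e-03 × 3600 = 21.5 mm/hr.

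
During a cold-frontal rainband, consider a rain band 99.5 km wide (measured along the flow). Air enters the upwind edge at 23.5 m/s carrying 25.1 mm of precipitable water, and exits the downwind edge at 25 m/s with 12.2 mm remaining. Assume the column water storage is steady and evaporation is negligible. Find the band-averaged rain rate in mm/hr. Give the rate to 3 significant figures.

R ≈ 10.3 mm/hr

Column moisture flux per unit crosswind length is F = V × PW.
Inflow: F_in = 23.5 × 25.1 = 589.85 mm·m/s
Outflow: F_out = 25 × 12.2 = 305 mm·m/s
Steady-state rate R = (F_in − F_out)/L = (589.85 − 305) / 99500 m = 2.863e-03 mm/s.
R = 2.863e-03 × 3600 = 10.3 mm/hr.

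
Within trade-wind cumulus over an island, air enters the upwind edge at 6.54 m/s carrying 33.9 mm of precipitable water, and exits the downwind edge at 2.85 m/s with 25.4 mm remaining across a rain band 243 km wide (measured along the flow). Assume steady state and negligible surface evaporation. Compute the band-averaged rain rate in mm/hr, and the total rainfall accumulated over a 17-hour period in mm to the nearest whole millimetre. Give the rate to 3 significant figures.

Column moisture flux per unit crosswind length is F = V × PW.
Inflow: F_in = 6.54 × 33.9 = 221.706 mm·m/s
Outflow: F_out = 2.85 × 25.4 = 72.39 mm·m/s
Steady-state rate R = (F_in − F_out)/L = (221.706 − 72.39) / 243000 m = 6.145e-04 mm/s.
R = 6.145e-04 × 3600 = 2.21 mm/hr.
Over 17 h: total = 2.21 × 17 = 37.57 ≈ 38 mm.

R ≈ 2.21 mm/hr; total ≈ 38 mm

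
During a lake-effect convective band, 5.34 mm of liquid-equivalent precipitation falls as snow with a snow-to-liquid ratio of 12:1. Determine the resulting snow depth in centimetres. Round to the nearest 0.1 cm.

snow depth ≈ 6.4 cm

Snow depth = liquid × ratio = 5.34 mm × 12 = 64.08 mm = 6.4 cm.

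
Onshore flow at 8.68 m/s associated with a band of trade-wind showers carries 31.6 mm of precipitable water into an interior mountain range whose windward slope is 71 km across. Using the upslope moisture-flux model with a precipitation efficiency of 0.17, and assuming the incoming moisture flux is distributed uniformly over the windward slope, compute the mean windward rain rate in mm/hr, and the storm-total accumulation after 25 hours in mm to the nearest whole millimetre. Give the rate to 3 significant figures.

R ≈ 2.36 mm/hr; total ≈ 59 mm

Incoming column moisture flux per unit ridge length: F = V × PW = 8.68 × 31.6 = 274.288 mm·m/s.
Spread over the 71 km slope with efficiency ε = 0.17: R = ε·F/W = 0.17 × 274.288 / 71000 m = 6.567e-04 mm/s.
R = 6.567e-04 × 3600 = 2.36 mm/hr.
Over 25 h: total = 2.36 × 25 = 59 mm.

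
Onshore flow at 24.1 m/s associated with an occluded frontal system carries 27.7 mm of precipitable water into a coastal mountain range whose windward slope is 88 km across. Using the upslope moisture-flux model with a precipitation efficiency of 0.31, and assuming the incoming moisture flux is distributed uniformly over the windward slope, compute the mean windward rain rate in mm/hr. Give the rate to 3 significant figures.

R ≈ 8.47 mm/hr

Incoming column moisture flux per unit ridge length: F = V × PW = 24.1 × 27.7 = 667.57 mm·m/s.
Spread over the 88 km slope with efficiency ε = 0.31: R = ε·F/W = 0.31 × 667.57 / 88000 m = 2.352e-03 mm/s.
R = 2.352e-03 × 3600 = 8.47 mm/hr.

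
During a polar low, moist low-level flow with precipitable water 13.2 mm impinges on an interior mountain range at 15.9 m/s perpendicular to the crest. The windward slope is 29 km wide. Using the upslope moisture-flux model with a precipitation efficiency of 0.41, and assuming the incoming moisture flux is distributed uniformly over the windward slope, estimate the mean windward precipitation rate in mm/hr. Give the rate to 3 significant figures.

Incoming column moisture flux per unit ridge length: F = V × PW = 15.9 × 13.2 = 209.88 mm·m/s.
Spread over the 29 km slope with efficiency ε = 0.41: R = ε·F/W = 0.41 × 209.88 / 29000 m = 2.967e-03 mm/s.
R = 2.967e-03 × 3600 = 10.7 mm/hr.

R ≈ 10.7 mm/hr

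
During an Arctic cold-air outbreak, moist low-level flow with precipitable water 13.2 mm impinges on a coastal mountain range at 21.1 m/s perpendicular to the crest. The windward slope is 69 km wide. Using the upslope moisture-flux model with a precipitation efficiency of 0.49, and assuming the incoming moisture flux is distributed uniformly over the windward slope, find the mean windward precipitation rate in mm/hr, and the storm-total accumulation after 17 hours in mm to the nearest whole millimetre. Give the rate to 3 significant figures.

R ≈ 7.12 mm/hr; total ≈ 121 mm

Incoming column moisture flux per unit ridge length: F = V × PW = 21.1 × 13.2 = 278.52 mm·m/s.
Spread over the 69 km slope with efficiency ε = 0.49: R = ε·F/W = 0.49 × 278.52 / 69000 m = 1.978e-03 mm/s.
R = 1.978e-03 × 3600 = 7.12 mm/hr.
Over 17 h: total = 7.12 × 17 = 121.04 ≈ 121 mm.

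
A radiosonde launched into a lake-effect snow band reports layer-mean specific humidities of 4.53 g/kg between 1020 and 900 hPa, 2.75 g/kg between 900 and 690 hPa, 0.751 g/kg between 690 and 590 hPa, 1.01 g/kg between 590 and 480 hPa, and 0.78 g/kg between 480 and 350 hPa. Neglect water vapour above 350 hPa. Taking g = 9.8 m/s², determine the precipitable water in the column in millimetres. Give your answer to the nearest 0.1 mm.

PW ≈ 14.4 mm

Precipitable water is the column-integrated vapour mass per unit area: PW = (1/g) Σ q̄ Δp, with q in kg/kg and Δp in Pa (1 kg/m² of water = 1 mm).
Layer 1020–900 hPa: Δp = 120 hPa = 12000 Pa, q̄ = 0.00453 kg/kg → 0.00453 × 12000 / 9.8 = 5.55 mm
Layer 900–690 hPa: Δp = 210 hPa = 21000 Pa, q̄ = 0.00275 kg/kg → 0.00275 × 21000 / 9.8 = 5.89 mm
Layer 690–590 hPa: Δp = 100 hPa = 10000 Pa, q̄ = 0.000751 kg/kg → 0.000751 × 10000 / 9.8 = 0.77 mm
Layer 590–480 hPa: Δp = 110 hPa = 11000 Pa, q̄ = 0.00101 kg/kg → 0.00101 × 11000 / 9.8 = 1.13 mm
Layer 480–350 hPa: Δp = 130 hPa = 13000 Pa, q̄ = 0.00078 kg/kg → 0.00078 × 13000 / 9.8 = 1.03 mm
PW = 5.55 + 5.89 + 0.77 + 1.13 + 1.03 = 14.37 ≈ 14.4 mm.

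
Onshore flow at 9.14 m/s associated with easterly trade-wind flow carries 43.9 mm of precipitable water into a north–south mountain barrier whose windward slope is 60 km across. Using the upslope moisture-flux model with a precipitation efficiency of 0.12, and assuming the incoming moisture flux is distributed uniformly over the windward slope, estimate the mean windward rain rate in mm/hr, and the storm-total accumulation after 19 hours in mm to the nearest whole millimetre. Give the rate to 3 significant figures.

R ≈ 2.89 mm/hr; total ≈ 55 mm

Incoming column moisture flux per unit ridge length: F = V × PW = 9.14 × 43.9 = 401.246 mm·m/s.
Spread over the 60 km slope with efficiency ε = 0.12: R = ε·F/W = 0.12 × 401.246 / 60000 m = 8.025e-04 mm/s.
R = 8.025e-04 × 3600 = 2.89 mm/hr.
Over 19 h: total = 2.89 × 19 = 54.91 ≈ 55 mm.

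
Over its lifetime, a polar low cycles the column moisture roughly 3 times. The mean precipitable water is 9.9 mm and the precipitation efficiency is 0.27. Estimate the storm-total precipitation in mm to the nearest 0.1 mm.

Each cycle deposits ε × PW = 0.27 × 9.9 = 2.673 mm.
Over 3 cycles: 3 × 2.673 = 8.0 mm.

precipitation ≈ 8.0 mm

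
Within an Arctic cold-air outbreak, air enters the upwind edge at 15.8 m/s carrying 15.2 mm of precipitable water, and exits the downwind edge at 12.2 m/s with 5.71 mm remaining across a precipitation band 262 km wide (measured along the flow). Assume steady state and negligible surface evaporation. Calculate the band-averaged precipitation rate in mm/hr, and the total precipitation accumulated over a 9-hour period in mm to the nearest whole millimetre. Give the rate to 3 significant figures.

R ≈ 2.34 mm/hr; total ≈ 21 mm

Column moisture flux per unit crosswind length is F = V × PW.
Inflow: F_in = 15.8 × 15.2 = 240.16 mm·m/s
Outflow: F_out = 12.2 × 5.71 = 69.662 mm·m/s
Steady-state rate R = (F_in − F_out)/L = (240.16 − 69.662) / 262000 m = 6.508e-04 mm/s.
R = 6.508e-04 × 3600 = 2.34 mm/hr.
Over 9 h: total = 2.34 × 9 = 21.06 ≈ 21 mm.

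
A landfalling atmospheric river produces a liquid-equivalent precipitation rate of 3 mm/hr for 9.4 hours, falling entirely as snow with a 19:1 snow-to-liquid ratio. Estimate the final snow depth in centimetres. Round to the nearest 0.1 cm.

Liquid-equivalent depth = 3 × 9.4 = 28.2 mm.
Snow depth = 28.2 mm × 19 = 535.8 mm = 53.6 cm.

snow depth ≈ 53.6 cm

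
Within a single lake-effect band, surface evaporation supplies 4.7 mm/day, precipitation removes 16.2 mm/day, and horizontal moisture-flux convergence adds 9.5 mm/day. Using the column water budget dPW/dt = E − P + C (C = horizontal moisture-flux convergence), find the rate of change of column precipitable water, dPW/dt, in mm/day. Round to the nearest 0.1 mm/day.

dPW/dt ≈ -2.0 mm/day

dPW/dt = E − P + C = 4.7 − 16.2 + (9.5) = -2.0 mm/day.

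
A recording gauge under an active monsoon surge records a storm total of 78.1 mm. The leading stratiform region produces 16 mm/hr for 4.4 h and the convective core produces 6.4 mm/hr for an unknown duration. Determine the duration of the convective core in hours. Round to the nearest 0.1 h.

Known phases: 16 × 4.4 = 70.4 mm.
Remaining depth = 78.1 − 70.4 = 7.7 mm.
Duration = 7.7 / 6.4 = 1.2 h.

duration ≈ 1.2 h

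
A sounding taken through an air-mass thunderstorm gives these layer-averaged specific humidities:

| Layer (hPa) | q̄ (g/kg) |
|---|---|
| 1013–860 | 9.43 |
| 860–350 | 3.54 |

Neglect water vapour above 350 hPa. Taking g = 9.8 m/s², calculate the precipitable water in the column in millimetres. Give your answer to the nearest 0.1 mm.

Precipitable water is the column-integrated vapour mass per unit area: PW = (1/g) Σ q̄ Δp, with q in kg/kg and Δp in Pa (1 kg/m² of water = 1 mm).
Layer 1013–860 hPa: Δp = 153 hPa = 15300 Pa, q̄ = 0.00943 kg/kg → 0.00943 × 15300 / 9.8 = 14.72 mm
Layer 860–350 hPa: Δp = 510 hPa = 51000 Pa, q̄ = 0.00354 kg/kg → 0.00354 × 51000 / 9.8 = 18.42 mm
PW = 14.72 + 18.42 = 33.14 ≈ 33.1 mm.

PW ≈ 33.1 mm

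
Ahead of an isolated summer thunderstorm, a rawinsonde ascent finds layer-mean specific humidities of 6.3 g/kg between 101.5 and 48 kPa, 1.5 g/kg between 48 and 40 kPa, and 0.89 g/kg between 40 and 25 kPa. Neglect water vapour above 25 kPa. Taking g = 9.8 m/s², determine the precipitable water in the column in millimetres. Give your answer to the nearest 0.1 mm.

Precipitable water is the column-integrated vapour mass per unit area: PW = (1/g) Σ q̄ Δp, with q in kg/kg and Δp in Pa (1 kg/m² of water = 1 mm).
Layer 101.5–48 kPa: Δp = 535 hPa = 53500 Pa, q̄ = 0.0063 kg/kg → 0.0063 × 53500 / 9.8 = 34.39 mm
Layer 48–40 kPa: Δp = 80 hPa = 8000 Pa, q̄ = 0.0015 kg/kg → 0.0015 × 8000 / 9.8 = 1.22 mm
Layer 40–25 kPa: Δp = 150 hPa = 15000 Pa, q̄ = 0.00089 kg/kg → 0.00089 × 15000 / 9.8 = 1.36 mm
PW = 34.39 + 1.22 + 1.36 = 36.97 ≈ 37.0 mm.

PW ≈ 37.0 mm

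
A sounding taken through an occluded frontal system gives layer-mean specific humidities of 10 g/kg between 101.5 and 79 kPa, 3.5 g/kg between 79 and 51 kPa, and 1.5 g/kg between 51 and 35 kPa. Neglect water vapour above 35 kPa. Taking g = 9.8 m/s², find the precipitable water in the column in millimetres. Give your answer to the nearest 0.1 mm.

Precipitable water is the column-integrated vapour mass per unit area: PW = (1/g) Σ q̄ Δp, with q in kg/kg and Δp in Pa (1 kg/m² of water = 1 mm).
Layer 101.5–79 kPa: Δp = 225 hPa = 22500 Pa, q̄ = 0.01 kg/kg → 0.01 × 22500 / 9.8 = 22.96 mm
Layer 79–51 kPa: Δp = 280 hPa = 28000 Pa, q̄ = 0.0035 kg/kg → 0.0035 × 28000 / 9.8 = 10.00 mm
Layer 51–35 kPa: Δp = 160 hPa = 16000 Pa, q̄ = 0.0015 kg/kg → 0.0015 × 16000 / 9.8 = 2.45 mm
PW = 22.96 + 10.00 + 2.45 = 35.41 ≈ 35.4 mm.

PW ≈ 35.4 mm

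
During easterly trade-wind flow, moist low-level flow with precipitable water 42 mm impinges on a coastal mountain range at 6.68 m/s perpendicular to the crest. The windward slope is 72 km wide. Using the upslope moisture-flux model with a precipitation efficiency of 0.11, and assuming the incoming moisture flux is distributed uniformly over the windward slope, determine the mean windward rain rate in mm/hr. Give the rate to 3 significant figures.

Incoming column moisture flux per unit ridge length: F = V × PW = 6.68 × 42 = 280.56 mm·m/s.
Spread over the 72 km slope with efficiency ε = 0.11: R = ε·F/W = 0.11 × 280.56 / 72000 m = 4.286e-04 mm/s.
R = 4.286e-04 × 3600 = 1.54 mm/hr.

R ≈ 1.54 mm/hr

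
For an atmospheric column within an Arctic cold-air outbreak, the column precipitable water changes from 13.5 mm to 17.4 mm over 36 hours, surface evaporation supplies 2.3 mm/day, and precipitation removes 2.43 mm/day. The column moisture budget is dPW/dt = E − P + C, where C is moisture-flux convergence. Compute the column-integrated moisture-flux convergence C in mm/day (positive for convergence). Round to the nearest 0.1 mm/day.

C ≈ 2.7 mm/day

dPW/dt = (17.4 − 13.5) mm / (36/24 day) = +2.600 mm/day.
C = dPW/dt − E + P = (+2.600) − 2.3 + 2.43 = 2.7 mm/day.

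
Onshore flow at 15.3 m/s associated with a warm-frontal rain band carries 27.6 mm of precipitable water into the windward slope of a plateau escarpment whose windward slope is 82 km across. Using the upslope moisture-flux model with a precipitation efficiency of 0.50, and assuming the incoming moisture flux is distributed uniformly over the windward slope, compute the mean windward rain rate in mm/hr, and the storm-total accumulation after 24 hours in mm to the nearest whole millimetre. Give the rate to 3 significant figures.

R ≈ 9.27 mm/hr; total ≈ 222 mm

Incoming column moisture flux per unit ridge length: F = V × PW = 15.3 × 27.6 = 422.28 mm·m/s.
Spread over the 82 km slope with efficiency ε = 0.50: R = ε·F/W = 0.50 × 422.28 / 82000 m = 2.575e-03 mm/s.
R = 2.575e-03 × 3600 = 9.27 mm/hr.
Over 24 h: total = 9.27 × 24 = 222.48 ≈ 222 mm.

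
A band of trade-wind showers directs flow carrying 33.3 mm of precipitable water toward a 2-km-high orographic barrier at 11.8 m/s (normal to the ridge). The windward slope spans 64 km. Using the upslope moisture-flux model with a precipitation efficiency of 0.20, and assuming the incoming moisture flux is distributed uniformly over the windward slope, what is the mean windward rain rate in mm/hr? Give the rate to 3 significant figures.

R ≈ 4.42 mm/hr

Incoming column moisture flux per unit ridge length: F = V × PW = 11.8 × 33.3 = 392.94 mm·m/s.
Spread over the 64 km slope with efficiency ε = 0.20: R = ε·F/W = 0.20 × 392.94 / 64000 m = 1.228e-03 mm/s.
R = 1.228e-03 × 3600 = 4.42 mm/hr.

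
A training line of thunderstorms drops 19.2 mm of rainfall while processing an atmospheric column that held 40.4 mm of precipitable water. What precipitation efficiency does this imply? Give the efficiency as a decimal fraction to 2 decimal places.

ε ≈ 0.48

ε = rainfall / PW = 19.2 / 40.4 = 0.48.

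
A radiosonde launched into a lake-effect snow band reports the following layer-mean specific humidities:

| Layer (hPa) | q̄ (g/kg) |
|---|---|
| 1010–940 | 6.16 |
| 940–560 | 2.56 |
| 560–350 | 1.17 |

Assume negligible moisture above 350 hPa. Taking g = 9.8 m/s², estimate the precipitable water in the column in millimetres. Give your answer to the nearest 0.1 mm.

Precipitable water is the column-integrated vapour mass per unit area: PW = (1/g) Σ q̄ Δp, with q in kg/kg and Δp in Pa (1 kg/m² of water = 1 mm).
Layer 1010–940 hPa: Δp = 70 hPa = 7000 Pa, q̄ = 0.00616 kg/kg → 0.00616 × 7000 / 9.8 = 4.40 mm
Layer 940–560 hPa: Δp = 380 hPa = 38000 Pa, q̄ = 0.00256 kg/kg → 0.00256 × 38000 / 9.8 = 9.93 mm
Layer 560–350 hPa: Δp = 210 hPa = 21000 Pa, q̄ = 0.00117 kg/kg → 0.00117 × 21000 / 9.8 = 2.51 mm
PW = 4.40 + 9.93 + 2.51 = 16.84 ≈ 16.8 mm.

PW ≈ 16.8 mm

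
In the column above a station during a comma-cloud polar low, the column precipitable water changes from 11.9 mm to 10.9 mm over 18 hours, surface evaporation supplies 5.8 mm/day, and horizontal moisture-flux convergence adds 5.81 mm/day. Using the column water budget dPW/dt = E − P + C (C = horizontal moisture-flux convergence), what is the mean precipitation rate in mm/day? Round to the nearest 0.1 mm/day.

dPW/dt = (10.9 − 11.9) mm / (18/24 day) = -1.333 mm/day.
P = E + C − dPW/dt = 5.8 + (5.81) − (-1.333) = 12.9 mm/day.

P ≈ 12.9 mm/day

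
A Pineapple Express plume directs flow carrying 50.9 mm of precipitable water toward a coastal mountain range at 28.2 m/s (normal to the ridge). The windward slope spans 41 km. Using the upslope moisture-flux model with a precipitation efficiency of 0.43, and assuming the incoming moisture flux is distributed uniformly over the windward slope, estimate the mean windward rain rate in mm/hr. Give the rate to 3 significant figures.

Incoming column moisture flux per unit ridge length: F = V × PW = 28.2 × 50.9 = 1435.38 mm·m/s.
Spread over the 41 km slope with efficiency ε = 0.43: R = ε·F/W = 0.43 × 1435.38 / 41000 m = 1.505e-02 mm/s.
R = 1.505e-02 × 3600 = 54.2 mm/hr.

R ≈ 54.2 mm/hr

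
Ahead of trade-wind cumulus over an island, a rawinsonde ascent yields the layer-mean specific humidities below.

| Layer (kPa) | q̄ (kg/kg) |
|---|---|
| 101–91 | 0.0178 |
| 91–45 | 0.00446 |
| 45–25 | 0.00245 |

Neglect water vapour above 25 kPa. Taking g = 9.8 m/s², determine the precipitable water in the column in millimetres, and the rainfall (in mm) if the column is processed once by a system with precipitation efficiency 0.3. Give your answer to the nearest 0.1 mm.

Precipitable water is the column-integrated vapour mass per unit area: PW = (1/g) Σ q̄ Δp, with q in kg/kg and Δp in Pa (1 kg/m² of water = 1 mm).
Layer 101–91 kPa: Δp = 100 hPa = 10000 Pa, q̄ = 0.0178 kg/kg → 0.0178 × 10000 / 9.8 = 18.16 mm
Layer 91–45 kPa: Δp = 460 hPa = 46000 Pa, q̄ = 0.00446 kg/kg → 0.00446 × 46000 / 9.8 = 20.93 mm
Layer 45–25 kPa: Δp = 200 hPa = 20000 Pa, q̄ = 0.00245 kg/kg → 0.00245 × 20000 / 9.8 = 5.00 mm
PW = 18.16 + 20.93 + 5.00 = 44.09 ≈ 44.1 mm.
Rainfall = ε × PW = 0.3 × 44.1 = 13.2 mm.

PW ≈ 44.1 mm; rainfall ≈ 13.2 mm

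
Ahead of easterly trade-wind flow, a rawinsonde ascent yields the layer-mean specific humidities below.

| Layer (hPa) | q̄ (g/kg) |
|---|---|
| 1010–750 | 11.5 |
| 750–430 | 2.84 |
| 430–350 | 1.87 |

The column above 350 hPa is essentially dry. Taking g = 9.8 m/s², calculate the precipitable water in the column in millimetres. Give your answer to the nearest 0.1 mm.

PW ≈ 41.3 mm

Precipitable water is the column-integrated vapour mass per unit area: PW = (1/g) Σ q̄ Δp, with q in kg/kg and Δp in Pa (1 kg/m² of water = 1 mm).
Layer 1010–750 hPa: Δp = 260 hPa = 26000 Pa, q̄ = 0.0115 kg/kg → 0.0115 × 26000 / 9.8 = 30.51 mm
Layer 750–430 hPa: Δp = 320 hPa = 32000 Pa, q̄ = 0.00284 kg/kg → 0.00284 × 32000 / 9.8 = 9.27 mm
Layer 430–350 hPa: Δp = 80 hPa = 8000 Pa, q̄ = 0.00187 kg/kg → 0.00187 × 8000 / 9.8 = 1.53 mm
PW = 30.51 + 9.27 + 1.53 = 41.31 ≈ 41.3 mm.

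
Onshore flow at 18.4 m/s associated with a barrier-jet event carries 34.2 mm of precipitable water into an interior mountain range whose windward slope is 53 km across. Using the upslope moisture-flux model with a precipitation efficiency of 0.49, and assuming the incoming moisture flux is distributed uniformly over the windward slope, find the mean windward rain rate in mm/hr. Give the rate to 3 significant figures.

R ≈ 20.9 mm/hr

Incoming column moisture flux per unit ridge length: F = V × PW = 18.4 × 34.2 = 629.28 mm·m/s.
Spread over the 53 km slope with efficiency ε = 0.49: R = ε·F/W = 0.49 × 629.28 / 53000 m = 5.818e-03 mm/s.
R = 5.818e-03 × 3600 = 20.9 mm/hr.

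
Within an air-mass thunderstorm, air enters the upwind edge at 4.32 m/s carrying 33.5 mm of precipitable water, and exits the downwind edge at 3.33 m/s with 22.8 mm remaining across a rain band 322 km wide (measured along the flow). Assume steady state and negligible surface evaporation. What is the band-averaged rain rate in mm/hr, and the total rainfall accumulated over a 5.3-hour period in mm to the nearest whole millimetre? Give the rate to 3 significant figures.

R ≈ 0.769 mm/hr; total ≈ 4 mm

Column moisture flux per unit crosswind length is F = V × PW.
Inflow: F_in = 4.32 × 33.5 = 144.72 mm·m/s
Outflow: F_out = 3.33 × 22.8 = 75.924 mm·m/s
Steady-state rate R = (F_in − F_out)/L = (144.72 − 75.924) / 322000 m = 2.137e-04 mm/s.
R = 2.137e-04 × 3600 = 0.769 mm/hr.
Over 5.3 h: total = 0.769 × 5.3 = 4.0757 ≈ 4 mm.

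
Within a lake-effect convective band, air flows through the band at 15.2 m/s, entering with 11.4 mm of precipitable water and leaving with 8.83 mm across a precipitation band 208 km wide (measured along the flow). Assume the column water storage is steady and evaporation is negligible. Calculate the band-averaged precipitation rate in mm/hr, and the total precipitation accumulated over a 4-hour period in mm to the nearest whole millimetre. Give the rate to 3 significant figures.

Column moisture flux per unit crosswind length is F = V × PW.
Inflow: F_in = 15.2 × 11.4 = 173.28 mm·m/s
Outflow: F_out = 15.2 × 8.83 = 134.216 mm·m/s
Steady-state rate R = (F_in − F_out)/L = (173.28 − 134.216) / 208000 m = 1.878e-04 mm/s.
R = 1.878e-04 × 3600 = 0.676 mm/hr.
Over 4 h: total = 0.676 × 4 = 2.704 ≈ 3 mm.

R ≈ 0.676 mm/hr; total ≈ 3 mm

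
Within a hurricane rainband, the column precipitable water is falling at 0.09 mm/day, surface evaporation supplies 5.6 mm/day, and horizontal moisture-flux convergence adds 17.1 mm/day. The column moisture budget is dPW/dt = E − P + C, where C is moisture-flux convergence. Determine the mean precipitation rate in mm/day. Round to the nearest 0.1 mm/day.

dPW/dt = -0.09 mm/day.
P = E + C − dPW/dt = 5.6 + (17.1) − (-0.09) = 22.8 mm/day.

P ≈ 22.8 mm/day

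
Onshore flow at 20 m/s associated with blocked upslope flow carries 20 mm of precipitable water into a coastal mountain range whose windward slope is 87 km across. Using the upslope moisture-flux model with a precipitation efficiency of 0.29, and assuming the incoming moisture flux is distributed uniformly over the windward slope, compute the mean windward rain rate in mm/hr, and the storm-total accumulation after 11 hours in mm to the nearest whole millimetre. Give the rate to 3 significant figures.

Incoming column moisture flux per unit ridge length: F = V × PW = 20 × 20 = 400 mm·m/s.
Spread over the 87 km slope with efficiency ε = 0.29: R = ε·F/W = 0.29 × 400 / 87000 m = 1.333e-03 mm/s.
R = 1.333e-03 × 3600 = 4.80 mm/hr.
Over 11 h: total = 4.80 × 11 = 52.8 ≈ 53 mm.

R ≈ 4.80 mm/hr; total ≈ 53 mm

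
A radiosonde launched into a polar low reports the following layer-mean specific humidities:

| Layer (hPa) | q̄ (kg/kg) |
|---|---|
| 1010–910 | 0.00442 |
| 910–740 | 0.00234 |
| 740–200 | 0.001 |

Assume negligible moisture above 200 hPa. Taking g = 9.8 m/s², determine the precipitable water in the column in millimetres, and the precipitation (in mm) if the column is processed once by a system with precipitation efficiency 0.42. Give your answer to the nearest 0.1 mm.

Precipitable water is the column-integrated vapour mass per unit area: PW = (1/g) Σ q̄ Δp, with q in kg/kg and Δp in Pa (1 kg/m² of water = 1 mm).
Layer 1010–910 hPa: Δp = 100 hPa = 10000 Pa, q̄ = 0.00442 kg/kg → 0.00442 × 10000 / 9.8 = 4.51 mm
Layer 910–740 hPa: Δp = 170 hPa = 17000 Pa, q̄ = 0.00234 kg/kg → 0.00234 × 17000 / 9.8 = 4.06 mm
Layer 740–200 hPa: Δp = 540 hPa = 54000 Pa, q̄ = 0.001 kg/kg → 0.001 × 54000 / 9.8 = 5.51 mm
PW = 4.51 + 4.06 + 5.51 = 14.08 ≈ 14.1 mm.
Precipitation = ε × PW = 0.42 × 14.1 = 5.9 mm.

PW ≈ 14.1 mm; precipitation ≈ 5.9 mm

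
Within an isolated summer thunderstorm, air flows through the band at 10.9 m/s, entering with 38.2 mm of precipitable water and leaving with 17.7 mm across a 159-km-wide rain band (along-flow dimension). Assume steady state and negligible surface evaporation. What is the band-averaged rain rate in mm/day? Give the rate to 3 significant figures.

Column moisture flux per unit crosswind length is F = V × PW.
Inflow: F_in = 10.9 × 38.2 = 416.38 mm·m/s
Outflow: F_out = 10.9 × 17.7 = 192.93 mm·m/s
Steady-state rate R = (F_in − F_out)/L = (416.38 − 192.93) / 159000 m = 1.405e-03 mm/s.
R = 1.405e-03 × 3600 × 24 = 121 mm/day.

R ≈ 121 mm/day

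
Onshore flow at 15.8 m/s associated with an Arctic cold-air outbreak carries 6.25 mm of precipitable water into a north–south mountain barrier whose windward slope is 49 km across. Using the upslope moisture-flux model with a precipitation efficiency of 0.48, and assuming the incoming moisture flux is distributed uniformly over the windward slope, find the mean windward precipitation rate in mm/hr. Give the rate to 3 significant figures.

R ≈ 3.48 mm/hr

Incoming column moisture flux per unit ridge length: F = V × PW = 15.8 × 6.25 = 98.75 mm·m/s.
Spread over the 49 km slope with efficiency ε = 0.48: R = ε·F/W = 0.48 × 98.75 / 49000 m = 9.673e-04 mm/s.
R = 9.673e-04 × 3600 = 3.48 mm/hr.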